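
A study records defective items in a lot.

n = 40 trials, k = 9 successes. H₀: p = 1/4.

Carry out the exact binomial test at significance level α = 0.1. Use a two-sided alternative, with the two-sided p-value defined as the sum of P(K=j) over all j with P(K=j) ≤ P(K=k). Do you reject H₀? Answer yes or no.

Exact binomial: n=40, k=9, p₀=1/4=0.2500
P(X=j) = C(n,j)·p₀^j·(1−p₀)^(n−j); p = Σ P(X=j) over j with P(X=j) ≤ P(X=9)
p-value (two-sided) = 0.85564
At α=0.1: p ≥ α → fail to reject H₀

reject H₀: no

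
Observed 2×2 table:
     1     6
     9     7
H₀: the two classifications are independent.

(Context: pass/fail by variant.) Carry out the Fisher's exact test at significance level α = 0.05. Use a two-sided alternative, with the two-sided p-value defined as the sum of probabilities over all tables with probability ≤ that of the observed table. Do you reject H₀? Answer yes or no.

reject H₀: no

Margins: r₁=7, r₂=16, c₁=10, c₂=13, n=23
p_obs = C(7,1)·C(16,9)/C(23,10); sum pmf over tables with pmf ≤ p_obs
p-value (two-sided) = 0.08862
At α=0.05: p ≥ α → fail to reject H₀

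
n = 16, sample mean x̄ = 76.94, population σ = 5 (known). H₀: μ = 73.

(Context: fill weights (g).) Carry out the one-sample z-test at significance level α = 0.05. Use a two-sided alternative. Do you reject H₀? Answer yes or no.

reject H₀: yes

SE = σ/√n = 5/√16 = 1.2500
z = (x̄−μ₀)/SE = (76.94−73)/1.2500 = 3.1520
p-value (two-sided) = 0.00162
At α=0.05: p < α → reject H₀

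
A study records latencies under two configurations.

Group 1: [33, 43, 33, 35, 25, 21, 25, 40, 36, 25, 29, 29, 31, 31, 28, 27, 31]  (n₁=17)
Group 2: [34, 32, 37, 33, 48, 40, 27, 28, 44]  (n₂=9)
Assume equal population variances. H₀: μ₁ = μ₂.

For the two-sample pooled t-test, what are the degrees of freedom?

degrees of freedom = 24

df = n₁ + n₂ − 2 = 17 + 9 − 2 = 24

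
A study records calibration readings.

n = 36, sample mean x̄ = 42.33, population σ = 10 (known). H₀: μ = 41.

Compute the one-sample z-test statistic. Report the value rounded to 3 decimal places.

test statistic = 0.798

SE = σ/√n = 10/√36 = 1.6667
z = (x̄−μ₀)/SE = (42.33−41)/1.6667 = 0.7980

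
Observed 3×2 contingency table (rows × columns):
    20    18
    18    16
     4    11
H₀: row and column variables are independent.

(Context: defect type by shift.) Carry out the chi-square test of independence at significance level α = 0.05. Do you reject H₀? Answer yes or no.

reject H₀: no

Row totals [38, 34, 15], col totals [42, 45], n=87
χ² = (20−18.34)²/18.34 + (18−19.66)²/19.66 + (18−16.41)²/16.41 + (16−17.59)²/17.59 + (4−7.24)²/7.24 + (11−7.76)²/7.76 = 3.3902
df = 2
p-value (upper-tail) = 0.18358
At α=0.05: p ≥ α → fail to reject H₀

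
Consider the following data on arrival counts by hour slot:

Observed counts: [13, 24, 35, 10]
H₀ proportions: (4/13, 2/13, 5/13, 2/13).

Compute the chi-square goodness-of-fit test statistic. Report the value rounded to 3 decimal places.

test statistic = 17.125

n = 82; E_i = n·p_i = [25.23, 12.62, 31.54, 12.62]
χ² = (13−25.23)²/25.23 + (24−12.62)²/12.62 + (35−31.54)²/31.54 + (10−12.62)²/12.62 = 17.1250
df = 3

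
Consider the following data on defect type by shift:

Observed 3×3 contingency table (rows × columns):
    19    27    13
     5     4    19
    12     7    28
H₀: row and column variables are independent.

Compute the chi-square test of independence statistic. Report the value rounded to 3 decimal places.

Row totals [59, 28, 47], col totals [36, 38, 60], n=134
χ² = (19−15.85)²/15.85 + (27−16.73)²/16.73 + (13−26.42)²/26.42 + (5−7.52)²/7.52 + (4−7.94)²/7.94 + (19−12.54)²/12.54 + (12−12.63)²/12.63 + (7−13.33)²/13.33 + (28−21.04)²/21.04 = 25.2101
df = 4

test statistic = 25.210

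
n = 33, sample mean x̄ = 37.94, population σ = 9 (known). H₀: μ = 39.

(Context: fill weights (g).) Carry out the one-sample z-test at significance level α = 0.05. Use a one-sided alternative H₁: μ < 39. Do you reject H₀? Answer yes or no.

SE = σ/√n = 9/√33 = 1.5667
z = (x̄−μ₀)/SE = (37.94−39)/1.5667 = -0.6766
p-value (one-sided, H₁ less) = 0.24934
At α=0.05: p ≥ α → fail to reject H₀

reject H₀: no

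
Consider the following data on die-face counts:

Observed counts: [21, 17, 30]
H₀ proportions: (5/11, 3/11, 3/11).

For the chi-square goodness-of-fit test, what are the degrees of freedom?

degrees of freedom = 2

df = k − 1 = 3 − 1 = 2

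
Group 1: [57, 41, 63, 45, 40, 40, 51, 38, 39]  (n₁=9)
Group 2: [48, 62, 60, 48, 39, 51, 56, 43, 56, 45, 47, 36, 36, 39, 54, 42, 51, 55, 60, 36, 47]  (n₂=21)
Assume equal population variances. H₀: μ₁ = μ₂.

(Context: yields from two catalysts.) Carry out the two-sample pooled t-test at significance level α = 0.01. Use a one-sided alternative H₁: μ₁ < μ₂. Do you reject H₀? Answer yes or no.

x̄₁=46.000, s₁=8.986, n₁=9
x̄₂=48.143, s₂=8.308, n₂=21
s_p² = [8·8.986² + 20·8.308²]/28 = 72.3776
SE = √(s_p²·(1/9+1/21)) = 3.3895
t = (46.000−48.143)/3.3895 = -0.6322
df = 28
p-value (one-sided, H₁ less) = 0.26619
At α=0.01: p ≥ α → fail to reject H₀

reject H₀: no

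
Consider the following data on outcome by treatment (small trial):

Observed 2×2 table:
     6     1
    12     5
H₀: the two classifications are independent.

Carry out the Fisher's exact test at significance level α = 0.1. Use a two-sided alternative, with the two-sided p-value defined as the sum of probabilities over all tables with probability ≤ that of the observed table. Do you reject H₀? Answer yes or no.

reject H₀: no

Margins: r₁=7, r₂=17, c₁=18, c₂=6, n=24
p_obs = C(7,6)·C(17,12)/C(24,18); sum pmf over tables with pmf ≤ p_obs
p-value (two-sided) = 0.62867
At α=0.1: p ≥ α → fail to reject H₀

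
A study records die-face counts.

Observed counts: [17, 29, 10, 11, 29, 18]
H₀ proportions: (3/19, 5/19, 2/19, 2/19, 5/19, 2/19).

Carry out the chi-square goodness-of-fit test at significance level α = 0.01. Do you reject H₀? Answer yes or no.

reject H₀: no

n = 114; E_i = n·p_i = [18.00, 30.00, 12.00, 12.00, 30.00, 12.00]
χ² = (17−18.00)²/18.00 + (29−30.00)²/30.00 + (10−12.00)²/12.00 + (11−12.00)²/12.00 + (29−30.00)²/30.00 + (18−12.00)²/12.00 = 3.5389
df = 5
p-value (upper-tail) = 0.61751
At α=0.01: p ≥ α → fail to reject H₀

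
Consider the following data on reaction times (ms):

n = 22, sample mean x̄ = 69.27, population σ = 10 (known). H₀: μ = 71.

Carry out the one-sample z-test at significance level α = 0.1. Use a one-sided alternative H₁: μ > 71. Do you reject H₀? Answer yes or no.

SE = σ/√n = 10/√22 = 2.1320
z = (x̄−μ₀)/SE = (69.27−71)/2.1320 = -0.8114
p-value (one-sided, H₁ greater) = 0.79144
At α=0.1: p ≥ α → fail to reject H₀

reject H₀: no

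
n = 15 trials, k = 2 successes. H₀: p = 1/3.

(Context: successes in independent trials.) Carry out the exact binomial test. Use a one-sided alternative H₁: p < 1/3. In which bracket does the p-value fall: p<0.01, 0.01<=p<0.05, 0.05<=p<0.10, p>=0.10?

p-value bracket: 0.05<=p<0.10

Exact binomial: n=15, k=2, p₀=1/3=0.3333
P(X≤2) from Σ C(n,i)·p₀^i·(1−p₀)^(n−i)
p-value (one-sided, H₁ less) = 0.07936
→ bracket: 0.05<=p<0.10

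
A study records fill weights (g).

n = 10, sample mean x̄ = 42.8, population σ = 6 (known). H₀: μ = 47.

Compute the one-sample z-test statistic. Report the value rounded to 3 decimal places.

test statistic = -2.214

SE = σ/√n = 6/√10 = 1.8974
z = (x̄−μ₀)/SE = (42.8−47)/1.8974 = -2.2136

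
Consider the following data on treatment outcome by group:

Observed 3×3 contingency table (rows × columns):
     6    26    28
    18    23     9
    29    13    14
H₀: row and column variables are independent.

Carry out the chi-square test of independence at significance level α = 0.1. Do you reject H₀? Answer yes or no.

Row totals [60, 50, 56], col totals [53, 62, 51], n=166
χ² = (6−19.16)²/19.16 + (26−22.41)²/22.41 + (28−18.43)²/18.43 + (18−15.96)²/15.96 + (23−18.67)²/18.67 + (9−15.36)²/15.36 + (29−17.88)²/17.88 + (13−20.92)²/20.92 + (14−17.20)²/17.20 = 28.9807
df = 4
p-value (upper-tail) = 0.00001
At α=0.1: p < α → reject H₀

reject H₀: yes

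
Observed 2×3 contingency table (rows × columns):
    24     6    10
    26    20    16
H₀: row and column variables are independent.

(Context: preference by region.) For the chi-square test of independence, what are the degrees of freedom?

degrees of freedom = 2

df = (r−1)(c−1) = (2−1)·(3−1) = 2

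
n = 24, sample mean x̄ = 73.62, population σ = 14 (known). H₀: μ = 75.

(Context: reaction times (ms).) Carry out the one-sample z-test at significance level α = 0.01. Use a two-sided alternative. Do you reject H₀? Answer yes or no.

reject H₀: no

SE = σ/√n = 14/√24 = 2.8577
z = (x̄−μ₀)/SE = (73.62−75)/2.8577 = -0.4829
p-value (two-sided) = 0.62917
At α=0.01: p ≥ α → fail to reject H₀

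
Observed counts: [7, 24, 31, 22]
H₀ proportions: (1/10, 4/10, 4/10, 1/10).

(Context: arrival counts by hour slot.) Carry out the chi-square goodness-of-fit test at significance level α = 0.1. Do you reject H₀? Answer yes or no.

reject H₀: yes

n = 84; E_i = n·p_i = [8.40, 33.60, 33.60, 8.40]
χ² = (7−8.40)²/8.40 + (24−33.60)²/33.60 + (31−33.60)²/33.60 + (22−8.40)²/8.40 = 25.1964
df = 3
p-value (upper-tail) = 0.00001
At α=0.1: p < α → reject H₀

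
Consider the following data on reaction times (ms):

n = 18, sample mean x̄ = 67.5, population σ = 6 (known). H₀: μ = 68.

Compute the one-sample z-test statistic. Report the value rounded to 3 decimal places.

SE = σ/√n = 6/√18 = 1.4142
z = (x̄−μ₀)/SE = (67.5−68)/1.4142 = -0.3536

test statistic = -0.354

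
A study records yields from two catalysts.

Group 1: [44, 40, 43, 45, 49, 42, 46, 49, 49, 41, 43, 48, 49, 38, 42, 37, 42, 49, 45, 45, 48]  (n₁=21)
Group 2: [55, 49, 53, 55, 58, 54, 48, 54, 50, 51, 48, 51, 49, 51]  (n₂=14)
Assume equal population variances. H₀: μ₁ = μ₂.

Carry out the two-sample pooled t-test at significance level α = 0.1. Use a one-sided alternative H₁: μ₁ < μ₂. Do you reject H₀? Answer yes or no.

x̄₁=44.476, s₁=3.763, n₁=21
x̄₂=51.857, s₂=3.035, n₂=14
s_p² = [20·3.763² + 13·3.035²]/33 = 12.2107
SE = √(s_p²·(1/21+1/14)) = 1.2057
t = (44.476−51.857)/1.2057 = -6.1218
df = 33
p-value (one-sided, H₁ less) = 0.00000
At α=0.1: p < α → reject H₀

reject H₀: yes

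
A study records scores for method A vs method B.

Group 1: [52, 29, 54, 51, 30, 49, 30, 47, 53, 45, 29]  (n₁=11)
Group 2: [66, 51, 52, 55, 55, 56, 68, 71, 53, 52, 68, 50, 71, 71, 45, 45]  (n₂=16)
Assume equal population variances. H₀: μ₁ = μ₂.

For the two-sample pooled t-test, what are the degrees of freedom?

degrees of freedom = 25

df = n₁ + n₂ − 2 = 11 + 16 − 2 = 25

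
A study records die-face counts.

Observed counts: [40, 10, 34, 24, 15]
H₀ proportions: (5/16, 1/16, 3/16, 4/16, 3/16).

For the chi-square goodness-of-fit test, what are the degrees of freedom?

degrees of freedom = 4

df = k − 1 = 5 − 1 = 4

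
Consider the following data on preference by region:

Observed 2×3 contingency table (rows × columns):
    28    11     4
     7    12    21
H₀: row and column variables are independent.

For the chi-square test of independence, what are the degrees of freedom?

degrees of freedom = 2

df = (r−1)(c−1) = (2−1)·(3−1) = 2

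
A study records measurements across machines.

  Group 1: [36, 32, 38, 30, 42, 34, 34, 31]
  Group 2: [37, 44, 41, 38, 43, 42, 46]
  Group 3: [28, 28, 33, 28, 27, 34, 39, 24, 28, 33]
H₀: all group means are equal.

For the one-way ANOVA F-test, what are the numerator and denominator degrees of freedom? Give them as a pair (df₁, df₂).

k = 3 groups, N = 25 total
df = (k−1, N−k) = (3−1, 25−3) = (2, 22)

degrees of freedom = [2, 22]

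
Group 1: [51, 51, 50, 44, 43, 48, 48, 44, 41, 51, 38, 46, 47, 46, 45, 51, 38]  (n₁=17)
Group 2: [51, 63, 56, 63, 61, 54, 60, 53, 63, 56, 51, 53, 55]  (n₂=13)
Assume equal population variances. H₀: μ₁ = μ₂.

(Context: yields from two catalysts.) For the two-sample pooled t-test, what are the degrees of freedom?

degrees of freedom = 28

df = n₁ + n₂ − 2 = 17 + 13 − 2 = 28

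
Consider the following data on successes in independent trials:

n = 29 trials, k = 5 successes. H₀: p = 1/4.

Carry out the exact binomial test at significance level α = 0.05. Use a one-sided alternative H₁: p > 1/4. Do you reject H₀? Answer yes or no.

reject H₀: no

Exact binomial: n=29, k=5, p₀=1/4=0.2500
P(X≥5) from Σ C(n,i)·p₀^i·(1−p₀)^(n−i)
p-value (one-sided, H₁ greater) = 0.88468
At α=0.05: p ≥ α → fail to reject H₀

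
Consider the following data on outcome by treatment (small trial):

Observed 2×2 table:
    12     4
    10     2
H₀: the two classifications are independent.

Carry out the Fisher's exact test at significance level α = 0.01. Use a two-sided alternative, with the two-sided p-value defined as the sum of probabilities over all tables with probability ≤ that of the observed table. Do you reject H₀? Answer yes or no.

reject H₀: no

Margins: r₁=16, r₂=12, c₁=22, c₂=6, n=28
p_obs = C(16,12)·C(12,10)/C(28,22); sum pmf over tables with pmf ≤ p_obs
p-value (two-sided) = 0.67298
At α=0.01: p ≥ α → fail to reject H₀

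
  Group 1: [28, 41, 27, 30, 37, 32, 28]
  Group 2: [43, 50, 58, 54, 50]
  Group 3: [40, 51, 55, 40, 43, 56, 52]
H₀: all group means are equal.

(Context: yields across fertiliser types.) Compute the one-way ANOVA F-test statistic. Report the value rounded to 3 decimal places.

Group means [31.86, 51.00, 48.14], grand mean 42.895
SSB = Σnᵢ(x̄ᵢ−x̄)² = 1374.075; SSW = ΣΣ(x−x̄ᵢ)² = 581.714
MSB = 1374.075/2 = 687.0376; MSW = 581.714/16 = 36.3571
F = MSB/MSW = 18.8969
df = (2, 16)

test statistic = 18.897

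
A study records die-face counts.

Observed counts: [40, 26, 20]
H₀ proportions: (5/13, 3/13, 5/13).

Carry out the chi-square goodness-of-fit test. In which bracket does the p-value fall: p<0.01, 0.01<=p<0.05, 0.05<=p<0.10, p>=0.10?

n = 86; E_i = n·p_i = [33.08, 19.85, 33.08]
χ² = (40−33.08)²/33.08 + (26−19.85)²/19.85 + (20−33.08)²/33.08 = 8.5271
df = 2
p-value (upper-tail) = 0.01407
→ bracket: 0.01<=p<0.05

p-value bracket: 0.01<=p<0.05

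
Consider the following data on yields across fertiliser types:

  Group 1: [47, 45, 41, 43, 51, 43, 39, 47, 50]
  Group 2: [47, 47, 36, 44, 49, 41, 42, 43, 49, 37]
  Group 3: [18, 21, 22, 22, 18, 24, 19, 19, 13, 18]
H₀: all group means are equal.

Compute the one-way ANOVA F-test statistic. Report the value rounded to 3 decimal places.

Group means [45.11, 43.50, 19.40], grand mean 35.690
SSB = Σnᵢ(x̄ᵢ−x̄)² = 4062.418; SSW = ΣΣ(x−x̄ᵢ)² = 405.789
MSB = 4062.418/2 = 2031.2090; MSW = 405.789/26 = 15.6073
F = MSB/MSW = 130.1451
df = (2, 26)

test statistic = 130.145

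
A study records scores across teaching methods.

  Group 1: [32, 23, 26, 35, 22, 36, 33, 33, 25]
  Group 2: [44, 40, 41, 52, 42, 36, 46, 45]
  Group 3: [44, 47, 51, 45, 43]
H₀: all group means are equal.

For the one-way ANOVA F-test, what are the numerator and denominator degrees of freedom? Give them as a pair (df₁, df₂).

k = 3 groups, N = 22 total
df = (k−1, N−k) = (3−1, 22−3) = (2, 19)

degrees of freedom = [2, 19]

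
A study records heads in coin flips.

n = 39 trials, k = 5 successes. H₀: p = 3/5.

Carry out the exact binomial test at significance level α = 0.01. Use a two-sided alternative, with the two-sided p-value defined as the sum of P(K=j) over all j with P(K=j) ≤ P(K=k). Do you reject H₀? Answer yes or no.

reject H₀: yes

Exact binomial: n=39, k=5, p₀=3/5=0.6000
P(X=j) = C(n,j)·p₀^j·(1−p₀)^(n−j); p = Σ P(X=j) over j with P(X=j) ≤ P(X=5)
p-value (two-sided) = 0.00000
At α=0.01: p < α → reject H₀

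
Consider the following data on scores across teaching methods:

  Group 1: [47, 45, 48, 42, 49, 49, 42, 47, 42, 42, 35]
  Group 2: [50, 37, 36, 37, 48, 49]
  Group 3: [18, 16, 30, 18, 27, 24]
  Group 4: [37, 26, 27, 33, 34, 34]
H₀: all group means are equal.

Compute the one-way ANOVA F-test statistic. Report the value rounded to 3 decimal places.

test statistic = 28.489

Group means [44.36, 42.83, 22.17, 31.83], grand mean 36.862
SSB = Σnᵢ(x̄ᵢ−x̄)² = 2280.403; SSW = ΣΣ(x−x̄ᵢ)² = 667.045
MSB = 2280.403/3 = 760.1343; MSW = 667.045/25 = 26.6818
F = MSB/MSW = 28.4888
df = (3, 25)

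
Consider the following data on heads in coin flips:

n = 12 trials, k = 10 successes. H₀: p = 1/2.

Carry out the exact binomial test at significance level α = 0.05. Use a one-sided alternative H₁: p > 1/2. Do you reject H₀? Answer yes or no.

reject H₀: yes

Exact binomial: n=12, k=10, p₀=1/2=0.5000
P(X≥10) from Σ C(n,i)·p₀^i·(1−p₀)^(n−i)
p-value (one-sided, H₁ greater) = 0.01929
At α=0.05: p < α → reject H₀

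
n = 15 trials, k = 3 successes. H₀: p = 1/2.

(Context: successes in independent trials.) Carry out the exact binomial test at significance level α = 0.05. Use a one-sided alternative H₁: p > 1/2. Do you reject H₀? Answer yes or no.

Exact binomial: n=15, k=3, p₀=1/2=0.5000
P(X≥3) from Σ C(n,i)·p₀^i·(1−p₀)^(n−i)
p-value (one-sided, H₁ greater) = 0.99631
At α=0.05: p ≥ α → fail to reject H₀

reject H₀: no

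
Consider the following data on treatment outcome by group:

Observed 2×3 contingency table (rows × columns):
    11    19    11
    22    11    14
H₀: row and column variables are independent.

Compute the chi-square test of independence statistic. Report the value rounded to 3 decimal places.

Row totals [41, 47], col totals [33, 30, 25], n=88
χ² = (11−15.38)²/15.38 + (19−13.98)²/13.98 + (11−11.65)²/11.65 + (22−17.62)²/17.62 + (11−16.02)²/16.02 + (14−13.35)²/13.35 = 5.7778
df = 2

test statistic = 5.778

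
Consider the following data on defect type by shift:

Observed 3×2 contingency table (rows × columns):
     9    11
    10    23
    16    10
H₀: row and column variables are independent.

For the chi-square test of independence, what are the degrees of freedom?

df = (r−1)(c−1) = (3−1)·(2−1) = 2

degrees of freedom = 2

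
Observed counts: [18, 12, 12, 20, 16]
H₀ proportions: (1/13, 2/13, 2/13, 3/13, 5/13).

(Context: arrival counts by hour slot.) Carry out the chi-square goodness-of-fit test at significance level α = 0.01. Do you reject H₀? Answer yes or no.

reject H₀: yes

n = 78; E_i = n·p_i = [6.00, 12.00, 12.00, 18.00, 30.00]
χ² = (18−6.00)²/6.00 + (12−12.00)²/12.00 + (12−12.00)²/12.00 + (20−18.00)²/18.00 + (16−30.00)²/30.00 = 30.7556
df = 4
p-value (upper-tail) = 0.00000
At α=0.01: p < α → reject H₀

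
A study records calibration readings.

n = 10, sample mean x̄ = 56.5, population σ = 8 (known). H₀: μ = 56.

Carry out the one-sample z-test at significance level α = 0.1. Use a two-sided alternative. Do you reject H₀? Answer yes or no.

SE = σ/√n = 8/√10 = 2.5298
z = (x̄−μ₀)/SE = (56.5−56)/2.5298 = 0.1976
p-value (two-sided) = 0.84332
At α=0.1: p ≥ α → fail to reject H₀

reject H₀: no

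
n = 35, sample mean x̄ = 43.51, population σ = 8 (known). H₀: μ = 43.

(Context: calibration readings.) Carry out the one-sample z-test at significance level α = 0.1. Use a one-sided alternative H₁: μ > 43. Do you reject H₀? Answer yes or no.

reject H₀: no

SE = σ/√n = 8/√35 = 1.3522
z = (x̄−μ₀)/SE = (43.51−43)/1.3522 = 0.3772
p-value (one-sided, H₁ greater) = 0.35303
At α=0.1: p ≥ α → fail to reject H₀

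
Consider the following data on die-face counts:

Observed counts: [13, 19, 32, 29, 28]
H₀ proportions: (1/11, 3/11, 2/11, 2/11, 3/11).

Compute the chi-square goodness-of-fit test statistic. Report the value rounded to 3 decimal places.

test statistic = 13.833

n = 121; E_i = n·p_i = [11.00, 33.00, 22.00, 22.00, 33.00]
χ² = (13−11.00)²/11.00 + (19−33.00)²/33.00 + (32−22.00)²/22.00 + (29−22.00)²/22.00 + (28−33.00)²/33.00 = 13.8333
df = 4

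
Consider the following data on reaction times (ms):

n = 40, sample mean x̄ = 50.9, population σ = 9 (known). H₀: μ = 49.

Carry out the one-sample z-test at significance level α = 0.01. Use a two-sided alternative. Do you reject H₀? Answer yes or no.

SE = σ/√n = 9/√40 = 1.4230
z = (x̄−μ₀)/SE = (50.9−49)/1.4230 = 1.3352
p-value (two-sided) = 0.18182
At α=0.01: p ≥ α → fail to reject H₀

reject H₀: no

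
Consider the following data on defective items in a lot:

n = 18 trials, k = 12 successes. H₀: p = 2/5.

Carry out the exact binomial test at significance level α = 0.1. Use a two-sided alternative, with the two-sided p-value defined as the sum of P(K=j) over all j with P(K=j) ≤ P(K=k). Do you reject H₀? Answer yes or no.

Exact binomial: n=18, k=12, p₀=2/5=0.4000
P(X=j) = C(n,j)·p₀^j·(1−p₀)^(n−j); p = Σ P(X=j) over j with P(X=j) ≤ P(X=12)
p-value (two-sided) = 0.02851
At α=0.1: p < α → reject H₀

reject H₀: yes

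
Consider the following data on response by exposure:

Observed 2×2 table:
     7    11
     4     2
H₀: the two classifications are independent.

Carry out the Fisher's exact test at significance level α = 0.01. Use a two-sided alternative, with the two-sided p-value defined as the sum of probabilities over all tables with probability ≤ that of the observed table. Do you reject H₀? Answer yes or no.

reject H₀: no

Margins: r₁=18, r₂=6, c₁=11, c₂=13, n=24
p_obs = C(18,7)·C(6,4)/C(24,11); sum pmf over tables with pmf ≤ p_obs
p-value (two-sided) = 0.35722
At α=0.01: p ≥ α → fail to reject H₀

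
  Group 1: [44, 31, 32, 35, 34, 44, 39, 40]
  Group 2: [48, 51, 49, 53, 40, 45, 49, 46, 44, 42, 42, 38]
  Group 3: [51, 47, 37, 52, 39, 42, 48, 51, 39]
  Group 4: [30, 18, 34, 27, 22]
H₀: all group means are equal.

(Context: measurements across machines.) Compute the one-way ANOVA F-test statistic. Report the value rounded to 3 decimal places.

Group means [37.38, 45.58, 45.11, 26.20], grand mean 40.676
SSB = Σnᵢ(x̄ᵢ−x̄)² = 1600.961; SSW = ΣΣ(x−x̄ᵢ)² = 854.481
MSB = 1600.961/3 = 533.6535; MSW = 854.481/30 = 28.4827
F = MSB/MSW = 18.7361
df = (3, 30)

test statistic = 18.736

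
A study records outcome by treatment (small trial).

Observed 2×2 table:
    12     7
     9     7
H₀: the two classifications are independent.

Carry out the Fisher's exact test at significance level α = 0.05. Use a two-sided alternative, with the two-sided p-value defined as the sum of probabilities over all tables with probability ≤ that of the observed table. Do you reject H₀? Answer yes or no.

reject H₀: no

Margins: r₁=19, r₂=16, c₁=21, c₂=14, n=35
p_obs = C(19,12)·C(16,9)/C(35,21); sum pmf over tables with pmf ≤ p_obs
p-value (two-sided) = 0.73911
At α=0.05: p ≥ α → fail to reject H₀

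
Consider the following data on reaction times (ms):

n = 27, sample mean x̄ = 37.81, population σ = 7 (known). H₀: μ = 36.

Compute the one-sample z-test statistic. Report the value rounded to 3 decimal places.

test statistic = 1.344

SE = σ/√n = 7/√27 = 1.3472
z = (x̄−μ₀)/SE = (37.81−36)/1.3472 = 1.3436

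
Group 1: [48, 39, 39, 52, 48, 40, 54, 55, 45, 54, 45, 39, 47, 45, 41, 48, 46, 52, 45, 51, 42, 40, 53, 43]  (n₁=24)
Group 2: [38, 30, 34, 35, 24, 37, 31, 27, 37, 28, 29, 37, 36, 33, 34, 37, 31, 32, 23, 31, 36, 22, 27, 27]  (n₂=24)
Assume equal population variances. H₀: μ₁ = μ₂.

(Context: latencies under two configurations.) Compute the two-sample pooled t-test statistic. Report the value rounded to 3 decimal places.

test statistic = 10.156

x̄₁=46.292, s₁=5.271, n₁=24
x̄₂=31.500, s₂=4.809, n₂=24
s_p² = [23·5.271² + 23·4.809²]/46 = 25.4556
SE = √(s_p²·(1/24+1/24)) = 1.4565
t = (46.292−31.500)/1.4565 = 10.1558
df = 46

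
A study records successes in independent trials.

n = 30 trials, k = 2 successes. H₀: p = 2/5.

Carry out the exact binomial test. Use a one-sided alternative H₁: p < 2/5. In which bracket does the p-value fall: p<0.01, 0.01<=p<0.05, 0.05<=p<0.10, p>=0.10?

p-value bracket: p<0.01

Exact binomial: n=30, k=2, p₀=2/5=0.4000
P(X≤2) from Σ C(n,i)·p₀^i·(1−p₀)^(n−i)
p-value (one-sided, H₁ less) = 0.00005
→ bracket: p<0.01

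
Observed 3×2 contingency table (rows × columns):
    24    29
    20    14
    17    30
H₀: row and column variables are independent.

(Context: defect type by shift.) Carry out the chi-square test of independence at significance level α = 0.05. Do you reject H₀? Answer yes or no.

reject H₀: no

Row totals [53, 34, 47], col totals [61, 73], n=134
χ² = (24−24.13)²/24.13 + (29−28.87)²/28.87 + (20−15.48)²/15.48 + (14−18.52)²/18.52 + (17−21.40)²/21.40 + (30−25.60)²/25.60 = 4.0844
df = 2
p-value (upper-tail) = 0.12974
At α=0.05: p ≥ α → fail to reject H₀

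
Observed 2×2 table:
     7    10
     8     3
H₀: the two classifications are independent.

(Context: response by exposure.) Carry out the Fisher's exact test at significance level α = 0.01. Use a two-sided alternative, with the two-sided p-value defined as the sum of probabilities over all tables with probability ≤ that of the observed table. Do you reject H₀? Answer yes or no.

Margins: r₁=17, r₂=11, c₁=15, c₂=13, n=28
p_obs = C(17,7)·C(11,8)/C(28,15); sum pmf over tables with pmf ≤ p_obs
p-value (two-sided) = 0.13673
At α=0.01: p ≥ α → fail to reject H₀

reject H₀: no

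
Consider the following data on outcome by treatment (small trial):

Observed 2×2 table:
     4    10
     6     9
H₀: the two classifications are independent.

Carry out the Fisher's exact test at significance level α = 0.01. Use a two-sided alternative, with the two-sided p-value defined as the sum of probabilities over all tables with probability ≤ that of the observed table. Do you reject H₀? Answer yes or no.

Margins: r₁=14, r₂=15, c₁=10, c₂=19, n=29
p_obs = C(14,4)·C(15,6)/C(29,10); sum pmf over tables with pmf ≤ p_obs
p-value (two-sided) = 0.69985
At α=0.01: p ≥ α → fail to reject H₀

reject H₀: no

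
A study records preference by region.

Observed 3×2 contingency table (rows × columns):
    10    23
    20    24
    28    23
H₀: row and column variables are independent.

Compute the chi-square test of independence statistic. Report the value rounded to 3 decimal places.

Row totals [33, 44, 51], col totals [58, 70], n=128
χ² = (10−14.95)²/14.95 + (23−18.05)²/18.05 + (20−19.94)²/19.94 + (24−24.06)²/24.06 + (28−23.11)²/23.11 + (23−27.89)²/27.89 = 4.8930
df = 2

test statistic = 4.893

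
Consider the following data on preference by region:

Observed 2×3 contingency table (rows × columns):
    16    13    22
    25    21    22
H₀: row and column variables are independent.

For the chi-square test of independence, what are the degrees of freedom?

degrees of freedom = 2

df = (r−1)(c−1) = (2−1)·(3−1) = 2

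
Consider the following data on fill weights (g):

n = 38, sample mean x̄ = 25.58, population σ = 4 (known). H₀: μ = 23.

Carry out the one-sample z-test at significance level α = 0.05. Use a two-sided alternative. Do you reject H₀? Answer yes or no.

SE = σ/√n = 4/√38 = 0.6489
z = (x̄−μ₀)/SE = (25.58−23)/0.6489 = 3.9760
p-value (two-sided) = 0.00007
At α=0.05: p < α → reject H₀

reject H₀: yes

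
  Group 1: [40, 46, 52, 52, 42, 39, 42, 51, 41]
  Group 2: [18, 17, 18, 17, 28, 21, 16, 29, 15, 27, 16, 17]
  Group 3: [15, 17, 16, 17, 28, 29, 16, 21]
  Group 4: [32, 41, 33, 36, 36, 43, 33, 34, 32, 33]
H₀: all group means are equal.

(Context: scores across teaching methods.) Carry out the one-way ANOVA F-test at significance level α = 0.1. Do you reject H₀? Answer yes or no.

Group means [45.00, 19.92, 19.88, 35.30], grand mean 29.641
SSB = Σnᵢ(x̄ᵢ−x̄)² = 4341.083; SSW = ΣΣ(x−x̄ᵢ)² = 869.892
MSB = 4341.083/3 = 1447.0276; MSW = 869.892/35 = 24.8540
F = MSB/MSW = 58.2210
df = (3, 35)
p-value (upper-tail) = 0.00000
At α=0.1: p < α → reject H₀

reject H₀: yes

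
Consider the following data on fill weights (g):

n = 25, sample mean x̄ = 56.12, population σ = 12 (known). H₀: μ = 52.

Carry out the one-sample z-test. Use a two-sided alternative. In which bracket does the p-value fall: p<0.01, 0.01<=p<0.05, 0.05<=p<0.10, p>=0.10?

p-value bracket: 0.05<=p<0.10

SE = σ/√n = 12/√25 = 2.4000
z = (x̄−μ₀)/SE = (56.12−52)/2.4000 = 1.7167
p-value (two-sided) = 0.08604
→ bracket: 0.05<=p<0.10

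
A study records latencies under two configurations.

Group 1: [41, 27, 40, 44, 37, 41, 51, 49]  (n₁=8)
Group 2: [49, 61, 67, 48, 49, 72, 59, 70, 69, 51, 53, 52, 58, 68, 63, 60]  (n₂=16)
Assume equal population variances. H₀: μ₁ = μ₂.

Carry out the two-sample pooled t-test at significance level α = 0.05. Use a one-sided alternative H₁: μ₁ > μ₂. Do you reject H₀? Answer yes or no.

reject H₀: no

x̄₁=41.250, s₁=7.421, n₁=8
x̄₂=59.312, s₂=8.268, n₂=16
s_p² = [7·7.421² + 15·8.268²]/22 = 64.1335
SE = √(s_p²·(1/8+1/16)) = 3.4677
t = (41.250−59.312)/3.4677 = -5.2088
df = 22
p-value (one-sided, H₁ greater) = 0.99998
At α=0.05: p ≥ α → fail to reject H₀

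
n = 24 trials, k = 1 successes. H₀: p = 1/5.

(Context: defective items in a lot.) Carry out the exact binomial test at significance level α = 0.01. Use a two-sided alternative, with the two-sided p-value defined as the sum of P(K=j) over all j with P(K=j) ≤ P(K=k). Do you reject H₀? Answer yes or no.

reject H₀: no

Exact binomial: n=24, k=1, p₀=1/5=0.2000
P(X=j) = C(n,j)·p₀^j·(1−p₀)^(n−j); p = Σ P(X=j) over j with P(X=j) ≤ P(X=1)
p-value (two-sided) = 0.06923
At α=0.01: p ≥ α → fail to reject H₀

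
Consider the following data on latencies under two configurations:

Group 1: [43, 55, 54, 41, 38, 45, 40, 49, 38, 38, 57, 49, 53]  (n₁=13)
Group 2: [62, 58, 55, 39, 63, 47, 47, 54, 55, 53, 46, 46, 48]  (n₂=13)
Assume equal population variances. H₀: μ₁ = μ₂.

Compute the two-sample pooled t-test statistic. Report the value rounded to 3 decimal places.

x̄₁=46.154, s₁=7.046, n₁=13
x̄₂=51.769, s₂=6.990, n₂=13
s_p² = [12·7.046² + 12·6.990²]/24 = 49.2500
SE = √(s_p²·(1/13+1/13)) = 2.7526
t = (46.154−51.769)/2.7526 = -2.0400
df = 24

test statistic = -2.040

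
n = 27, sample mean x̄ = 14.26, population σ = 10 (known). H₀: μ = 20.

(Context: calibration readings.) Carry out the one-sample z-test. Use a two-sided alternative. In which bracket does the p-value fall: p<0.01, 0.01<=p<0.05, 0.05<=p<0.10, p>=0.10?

p-value bracket: p<0.01

SE = σ/√n = 10/√27 = 1.9245
z = (x̄−μ₀)/SE = (14.26−20)/1.9245 = -2.9826
p-value (two-sided) = 0.00286
→ bracket: p<0.01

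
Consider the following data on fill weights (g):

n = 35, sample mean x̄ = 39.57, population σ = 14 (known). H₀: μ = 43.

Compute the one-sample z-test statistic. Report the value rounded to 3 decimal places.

SE = σ/√n = 14/√35 = 2.3664
z = (x̄−μ₀)/SE = (39.57−43)/2.3664 = -1.4494

test statistic = -1.449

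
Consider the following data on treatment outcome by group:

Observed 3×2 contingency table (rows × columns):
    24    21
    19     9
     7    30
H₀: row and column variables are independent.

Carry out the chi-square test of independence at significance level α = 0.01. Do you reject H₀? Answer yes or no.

Row totals [45, 28, 37], col totals [50, 60], n=110
χ² = (24−20.45)²/20.45 + (21−24.55)²/24.55 + (19−12.73)²/12.73 + (9−15.27)²/15.27 + (7−16.82)²/16.82 + (30−20.18)²/20.18 = 17.3026
df = 2
p-value (upper-tail) = 0.00017
At α=0.01: p < α → reject H₀

reject H₀: yes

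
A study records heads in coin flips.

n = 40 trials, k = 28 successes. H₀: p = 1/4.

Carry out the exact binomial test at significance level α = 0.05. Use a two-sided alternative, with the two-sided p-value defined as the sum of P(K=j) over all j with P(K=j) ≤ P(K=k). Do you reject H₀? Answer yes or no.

Exact binomial: n=40, k=28, p₀=1/4=0.2500
P(X=j) = C(n,j)·p₀^j·(1−p₀)^(n−j); p = Σ P(X=j) over j with P(X=j) ≤ P(X=28)
p-value (two-sided) = 0.00000
At α=0.05: p < α → reject H₀

reject H₀: yes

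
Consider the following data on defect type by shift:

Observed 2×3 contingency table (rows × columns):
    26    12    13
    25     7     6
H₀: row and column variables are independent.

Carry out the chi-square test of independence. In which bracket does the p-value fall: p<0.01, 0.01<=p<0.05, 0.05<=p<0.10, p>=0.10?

p-value bracket: p>=0.10

Row totals [51, 38], col totals [51, 19, 19], n=89
χ² = (26−29.22)²/29.22 + (12−10.89)²/10.89 + (13−10.89)²/10.89 + (25−21.78)²/21.78 + (7−8.11)²/8.11 + (6−8.11)²/8.11 = 2.0594
df = 2
p-value (upper-tail) = 0.35711
→ bracket: p>=0.10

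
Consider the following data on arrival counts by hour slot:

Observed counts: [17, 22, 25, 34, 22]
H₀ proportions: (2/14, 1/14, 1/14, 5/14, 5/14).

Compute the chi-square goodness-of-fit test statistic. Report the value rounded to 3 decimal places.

test statistic = 64.508

n = 120; E_i = n·p_i = [17.14, 8.57, 8.57, 42.86, 42.86]
χ² = (17−17.14)²/17.14 + (22−8.57)²/8.57 + (25−8.57)²/8.57 + (34−42.86)²/42.86 + (22−42.86)²/42.86 = 64.5083
df = 4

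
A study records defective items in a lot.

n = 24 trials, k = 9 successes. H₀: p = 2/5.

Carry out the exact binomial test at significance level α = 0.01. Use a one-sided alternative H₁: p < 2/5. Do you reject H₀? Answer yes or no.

Exact binomial: n=24, k=9, p₀=2/5=0.4000
P(X≤9) from Σ C(n,i)·p₀^i·(1−p₀)^(n−i)
p-value (one-sided, H₁ less) = 0.48908
At α=0.01: p ≥ α → fail to reject H₀

reject H₀: no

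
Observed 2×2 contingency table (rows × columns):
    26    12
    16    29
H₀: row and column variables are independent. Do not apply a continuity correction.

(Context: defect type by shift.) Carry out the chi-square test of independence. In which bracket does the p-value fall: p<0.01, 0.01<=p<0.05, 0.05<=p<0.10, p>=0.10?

p-value bracket: p<0.01

Row totals [38, 45], col totals [42, 41], n=83
χ² = (26−19.23)²/19.23 + (12−18.77)²/18.77 + (16−22.77)²/22.77 + (29−22.23)²/22.23 = 8.9027
df = 1
p-value (upper-tail) = 0.00285
→ bracket: p<0.01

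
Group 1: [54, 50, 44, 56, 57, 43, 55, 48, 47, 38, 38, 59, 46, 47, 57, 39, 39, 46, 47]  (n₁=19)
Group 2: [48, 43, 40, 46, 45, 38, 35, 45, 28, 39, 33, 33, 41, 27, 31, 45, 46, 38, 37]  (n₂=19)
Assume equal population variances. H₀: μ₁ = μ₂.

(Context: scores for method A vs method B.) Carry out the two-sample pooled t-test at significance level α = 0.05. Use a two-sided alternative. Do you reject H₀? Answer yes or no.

x̄₁=47.895, s₁=6.871, n₁=19
x̄₂=38.842, s₂=6.371, n₂=19
s_p² = [18·6.871² + 18·6.371²]/36 = 43.8977
SE = √(s_p²·(1/19+1/19)) = 2.1496
t = (47.895−38.842)/2.1496 = 4.2113
df = 36
p-value (two-sided) = 0.00016
At α=0.05: p < α → reject H₀

reject H₀: yes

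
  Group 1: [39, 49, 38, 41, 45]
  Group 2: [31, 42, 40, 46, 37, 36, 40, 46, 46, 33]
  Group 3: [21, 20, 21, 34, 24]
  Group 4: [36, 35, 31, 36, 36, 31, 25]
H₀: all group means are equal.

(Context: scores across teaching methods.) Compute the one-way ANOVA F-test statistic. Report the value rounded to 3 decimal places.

Group means [42.40, 39.70, 24.00, 32.86], grand mean 35.519
SSB = Σnᵢ(x̄ᵢ−x̄)² = 1124.584; SSW = ΣΣ(x−x̄ᵢ)² = 586.157
MSB = 1124.584/3 = 374.8612; MSW = 586.157/23 = 25.4851
F = MSB/MSW = 14.7090
df = (3, 23)

test statistic = 14.709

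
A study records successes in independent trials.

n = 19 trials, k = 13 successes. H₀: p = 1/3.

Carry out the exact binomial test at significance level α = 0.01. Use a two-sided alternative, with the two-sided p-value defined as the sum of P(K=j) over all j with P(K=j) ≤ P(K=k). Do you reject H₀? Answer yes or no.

reject H₀: yes

Exact binomial: n=19, k=13, p₀=1/3=0.3333
P(X=j) = C(n,j)·p₀^j·(1−p₀)^(n−j); p = Σ P(X=j) over j with P(X=j) ≤ P(X=13)
p-value (two-sided) = 0.00233
At α=0.01: p < α → reject H₀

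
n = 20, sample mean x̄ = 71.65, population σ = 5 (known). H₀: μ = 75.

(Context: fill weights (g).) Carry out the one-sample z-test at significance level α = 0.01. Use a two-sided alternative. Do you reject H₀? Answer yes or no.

reject H₀: yes

SE = σ/√n = 5/√20 = 1.1180
z = (x̄−μ₀)/SE = (71.65−75)/1.1180 = -2.9963
p-value (two-sided) = 0.00273
At α=0.01: p < α → reject H₀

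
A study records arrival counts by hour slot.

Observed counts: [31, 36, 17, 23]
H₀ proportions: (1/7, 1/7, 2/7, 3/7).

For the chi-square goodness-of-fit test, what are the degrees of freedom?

degrees of freedom = 3

df = k − 1 = 4 − 1 = 3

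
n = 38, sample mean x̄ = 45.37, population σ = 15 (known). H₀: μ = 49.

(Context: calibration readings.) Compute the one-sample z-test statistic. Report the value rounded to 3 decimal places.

SE = σ/√n = 15/√38 = 2.4333
z = (x̄−μ₀)/SE = (45.37−49)/2.4333 = -1.4918

test statistic = -1.492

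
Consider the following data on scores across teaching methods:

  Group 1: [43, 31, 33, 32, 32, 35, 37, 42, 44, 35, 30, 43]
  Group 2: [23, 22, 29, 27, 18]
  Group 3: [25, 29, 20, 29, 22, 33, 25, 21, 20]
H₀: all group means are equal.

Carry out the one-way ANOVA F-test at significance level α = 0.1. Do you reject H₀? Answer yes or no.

reject H₀: yes

Group means [36.42, 23.80, 24.89], grand mean 30.000
SSB = Σnᵢ(x̄ᵢ−x̄)² = 921.394; SSW = ΣΣ(x−x̄ᵢ)² = 546.606
MSB = 921.394/2 = 460.6972; MSW = 546.606/23 = 23.7655
F = MSB/MSW = 19.3852
df = (2, 23)
p-value (upper-tail) = 0.00001
At α=0.1: p < α → reject H₀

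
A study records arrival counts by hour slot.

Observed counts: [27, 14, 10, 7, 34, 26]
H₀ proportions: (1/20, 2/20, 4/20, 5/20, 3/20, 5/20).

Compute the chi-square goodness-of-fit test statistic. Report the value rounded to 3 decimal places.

n = 118; E_i = n·p_i = [5.90, 11.80, 23.60, 29.50, 17.70, 29.50]
χ² = (27−5.90)²/5.90 + (14−11.80)²/11.80 + (10−23.60)²/23.60 + (7−29.50)²/29.50 + (34−17.70)²/17.70 + (26−29.50)²/29.50 = 116.2938
df = 5

test statistic = 116.294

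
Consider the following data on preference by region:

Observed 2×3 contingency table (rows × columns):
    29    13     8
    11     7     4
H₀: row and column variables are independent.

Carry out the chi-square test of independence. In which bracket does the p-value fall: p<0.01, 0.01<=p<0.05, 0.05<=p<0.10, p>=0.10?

p-value bracket: p>=0.10

Row totals [50, 22], col totals [40, 20, 12], n=72
χ² = (29−27.78)²/27.78 + (13−13.89)²/13.89 + (8−8.33)²/8.33 + (11−12.22)²/12.22 + (7−6.11)²/6.11 + (4−3.67)²/3.67 = 0.4058
df = 2
p-value (upper-tail) = 0.81635
→ bracket: p>=0.10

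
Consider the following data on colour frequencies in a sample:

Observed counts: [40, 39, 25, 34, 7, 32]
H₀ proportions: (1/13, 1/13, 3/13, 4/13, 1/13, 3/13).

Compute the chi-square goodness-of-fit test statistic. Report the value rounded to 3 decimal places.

test statistic = 117.422

n = 177; E_i = n·p_i = [13.62, 13.62, 40.85, 54.46, 13.62, 40.85]
χ² = (40−13.62)²/13.62 + (39−13.62)²/13.62 + (25−40.85)²/40.85 + (34−54.46)²/54.46 + (7−13.62)²/13.62 + (32−40.85)²/40.85 = 117.4218
df = 5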